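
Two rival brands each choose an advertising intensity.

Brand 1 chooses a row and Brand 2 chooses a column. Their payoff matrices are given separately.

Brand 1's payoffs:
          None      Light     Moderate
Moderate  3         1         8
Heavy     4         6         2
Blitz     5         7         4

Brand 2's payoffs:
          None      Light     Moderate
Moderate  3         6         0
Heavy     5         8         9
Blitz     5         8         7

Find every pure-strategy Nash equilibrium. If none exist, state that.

Pure NE: (Blitz, Light)

For each player, find the best response to each opponent profile; mutual best responses are the pure NE.
Brand 1 against None: payoffs 3, 4, 5 → best response Blitz.
Brand 1 against Light: payoffs 1, 6, 7 → best response Blitz.
Brand 1 against Moderate: payoffs 8, 2, 4 → best response Moderate.
Brand 2 against Moderate: payoffs 3, 6, 0 → best response Light.
Brand 2 against Heavy: payoffs 5, 8, 9 → best response Moderate.
Brand 2 against Blitz: payoffs 5, 8, 7 → best response Light.
Mutual best responses: (Blitz, Light).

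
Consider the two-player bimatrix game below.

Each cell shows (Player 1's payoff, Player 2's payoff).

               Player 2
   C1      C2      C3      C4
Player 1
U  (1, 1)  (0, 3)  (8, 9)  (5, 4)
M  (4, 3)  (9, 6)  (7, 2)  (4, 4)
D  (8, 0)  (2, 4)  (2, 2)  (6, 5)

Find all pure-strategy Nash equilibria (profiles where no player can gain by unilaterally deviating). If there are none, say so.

For each player, find the best response to each opponent profile; mutual best responses are the pure NE.
Player 1 against C1: payoffs 1, 4, 8 → best response D.
Player 1 against C2: payoffs 0, 9, 2 → best response M.
Player 1 against C3: payoffs 8, 7, 2 → best response U.
Player 1 against C4: payoffs 5, 4, 6 → best response D.
Player 2 against U: payoffs 1, 3, 9, 4 → best response C3.
Player 2 against M: payoffs 3, 6, 2, 4 → best response C2.
Player 2 against D: payoffs 0, 4, 2, 5 → best response C4.
Mutual best responses: (U, C3); (M, C2); (D, C4).

The pure Nash equilibria are (U, C3) and (M, C2) and (D, C4).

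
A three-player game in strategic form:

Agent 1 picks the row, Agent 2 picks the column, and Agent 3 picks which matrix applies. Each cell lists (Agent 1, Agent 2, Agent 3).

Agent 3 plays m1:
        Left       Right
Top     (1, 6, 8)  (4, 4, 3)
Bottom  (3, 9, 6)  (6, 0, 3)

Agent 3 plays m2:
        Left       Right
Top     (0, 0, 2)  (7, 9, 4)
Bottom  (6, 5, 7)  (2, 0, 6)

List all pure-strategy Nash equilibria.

The pure Nash equilibria are (Top, Right, m2); (Bottom, Left, m2).

For each player, find the best response to each opponent profile; mutual best responses are the pure NE.
Agent 1 against (Left, m1): payoffs 1, 3 → best response Bottom.
Agent 1 against (Left, m2): payoffs 0, 6 → best response Bottom.
Agent 1 against (Right, m1): payoffs 4, 6 → best response Bottom.
Agent 1 against (Right, m2): payoffs 7, 2 → best response Top.
Agent 2 against (Top, m1): payoffs 6, 4 → best response Left.
Agent 2 against (Top, m2): payoffs 0, 9 → best response Right.
Agent 2 against (Bottom, m1): payoffs 9, 0 → best response Left.
Agent 2 against (Bottom, m2): payoffs 5, 0 → best response Left.
Agent 3 against (Top, Left): payoffs 8, 2 → best response m1.
Agent 3 against (Top, Right): payoffs 3, 4 → best response m2.
Agent 3 against (Bottom, Left): payoffs 6, 7 → best response m2.
Agent 3 against (Bottom, Right): payoffs 3, 6 → best response m2.
Mutual best responses: (Top, Right, m2); (Bottom, Left, m2).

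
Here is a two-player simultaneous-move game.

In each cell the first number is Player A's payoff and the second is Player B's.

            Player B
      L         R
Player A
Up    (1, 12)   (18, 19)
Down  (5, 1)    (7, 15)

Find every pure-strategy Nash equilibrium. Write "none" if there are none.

(Up, L): Player A can switch to Down (1 → 5). Not NE.
(Up, R): Player A gets 18, best alternative 7; Player B gets 19, best alternative 12. No profitable deviation — NE.
(Down, L): Player B can switch to R (1 → 15). Not NE.
(Down, R): Player A can switch to Up (7 → 18). Not NE.

The unique pure-strategy Nash equilibrium is (Up, R).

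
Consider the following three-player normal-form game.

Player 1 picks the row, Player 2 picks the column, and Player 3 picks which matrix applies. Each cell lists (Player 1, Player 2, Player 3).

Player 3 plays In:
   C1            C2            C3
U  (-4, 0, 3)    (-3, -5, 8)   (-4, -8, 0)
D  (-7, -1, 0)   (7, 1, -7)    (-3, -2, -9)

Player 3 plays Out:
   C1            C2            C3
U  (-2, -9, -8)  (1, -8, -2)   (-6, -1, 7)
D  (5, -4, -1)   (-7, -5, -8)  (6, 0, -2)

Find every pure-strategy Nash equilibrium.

For each player, find the best response to each opponent profile; mutual best responses are the pure NE.
Player 1 against (C1, In): payoffs -4, -7 → best response U.
Player 1 against (C1, Out): payoffs -2, 5 → best response D.
Player 1 against (C2, In): payoffs -3, 7 → best response D.
Player 1 against (C2, Out): payoffs 1, -7 → best response U.
Player 1 against (C3, In): payoffs -4, -3 → best response D.
Player 1 against (C3, Out): payoffs -6, 6 → best response D.
Player 2 against (U, In): payoffs 0, -5, -8 → best response C1.
Player 2 against (U, Out): payoffs -9, -8, -1 → best response C3.
Player 2 against (D, In): payoffs -1, 1, -2 → best response C2.
Player 2 against (D, Out): payoffs -4, -5, 0 → best response C3.
Player 3 against (U, C1): payoffs 3, -8 → best response In.
Player 3 against (U, C2): payoffs 8, -2 → best response In.
Player 3 against (U, C3): payoffs 0, 7 → best response Out.
Player 3 against (D, C1): payoffs 0, -1 → best response In.
Player 3 against (D, C2): payoffs -7, -8 → best response In.
Player 3 against (D, C3): payoffs -9, -2 → best response Out.
Mutual best responses: (U, C1, In); (D, C2, In); (D, C3, Out).

(U, C1, In); (D, C2, In); (D, C3, Out)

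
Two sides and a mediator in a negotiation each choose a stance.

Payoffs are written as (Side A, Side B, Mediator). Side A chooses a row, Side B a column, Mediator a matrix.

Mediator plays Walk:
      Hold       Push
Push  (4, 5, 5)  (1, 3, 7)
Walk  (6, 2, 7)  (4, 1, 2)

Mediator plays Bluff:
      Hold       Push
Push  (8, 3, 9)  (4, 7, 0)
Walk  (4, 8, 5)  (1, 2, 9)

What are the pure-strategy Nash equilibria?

The unique pure-strategy Nash equilibrium is (Walk, Hold, Walk).

Side A against (Hold, Walk): payoffs 4, 6 → best response Walk.
Side A against (Hold, Bluff): payoffs 8, 4 → best response Push.
Side A against (Push, Walk): payoffs 1, 4 → best response Walk.
Side A against (Push, Bluff): payoffs 4, 1 → best response Push.
Side B against (Push, Walk): payoffs 5, 3 → best response Hold.
Side B against (Push, Bluff): payoffs 3, 7 → best response Push.
Side B against (Walk, Walk): payoffs 2, 1 → best response Hold.
Side B against (Walk, Bluff): payoffs 8, 2 → best response Hold.
Mediator against (Push, Hold): payoffs 5, 9 → best response Bluff.
Mediator against (Push, Push): payoffs 7, 0 → best response Walk.
Mediator against (Walk, Hold): payoffs 7, 5 → best response Walk.
Mediator against (Walk, Push): payoffs 2, 9 → best response Bluff.
Mutual best responses: (Walk, Hold, Walk).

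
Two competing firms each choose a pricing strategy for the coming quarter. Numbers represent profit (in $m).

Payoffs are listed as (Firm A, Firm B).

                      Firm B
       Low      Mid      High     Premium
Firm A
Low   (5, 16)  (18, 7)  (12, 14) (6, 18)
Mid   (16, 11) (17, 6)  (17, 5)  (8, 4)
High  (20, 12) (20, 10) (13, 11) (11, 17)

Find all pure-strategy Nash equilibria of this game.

The unique pure-strategy Nash equilibrium is (High, Premium).

Mark each player's best response to every combination of opponents' strategies; a profile where every player is best-responding is a pure Nash equilibrium.
Firm A against Low: payoffs 5, 16, 20 → best response High.
Firm A against Mid: payoffs 18, 17, 20 → best response High.
Firm A against High: payoffs 12, 17, 13 → best response Mid.
Firm A against Premium: payoffs 6, 8, 11 → best response High.
Firm B against Low: payoffs 16, 7, 14, 18 → best response Premium.
Firm B against Mid: payoffs 11, 6, 5, 4 → best response Low.
Firm B against High: payoffs 12, 10, 11, 17 → best response Premium.
Mutual best responses: (High, Premium).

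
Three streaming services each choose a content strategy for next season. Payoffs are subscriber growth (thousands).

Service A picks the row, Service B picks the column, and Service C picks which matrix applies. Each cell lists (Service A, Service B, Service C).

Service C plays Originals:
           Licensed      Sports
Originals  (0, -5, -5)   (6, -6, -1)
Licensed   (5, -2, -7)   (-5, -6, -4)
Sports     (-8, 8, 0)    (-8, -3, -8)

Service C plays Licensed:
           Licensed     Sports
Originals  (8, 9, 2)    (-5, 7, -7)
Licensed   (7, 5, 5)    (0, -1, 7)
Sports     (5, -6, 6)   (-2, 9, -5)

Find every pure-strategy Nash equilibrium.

Pure NE: (Originals, Licensed, Licensed)

Check each profile: it is a Nash equilibrium iff no player can strictly gain by switching unilaterally.
(Originals, Licensed, Originals): Service A can switch to Licensed (0 → 5). Not NE.
(Originals, Licensed, Licensed): Service A gets 8, best alternative 7; Service B gets 9, best alternative 7; Service C gets 2, best alternative -5. No profitable deviation — NE.
(Originals, Sports, Originals): Service B can switch to Licensed (-6 → -5). Not NE.
(Originals, Sports, Licensed): Service A can switch to Licensed (-5 → 0). Not NE.
(Licensed, Licensed, Originals): Service C can switch to Licensed (-7 → 5). Not NE.
(Licensed, Licensed, Licensed): Service A can switch to Originals (7 → 8). Not NE.
(Licensed, Sports, Originals): Service A can switch to Originals (-5 → 6). Not NE.
(Licensed, Sports, Licensed): Service B can switch to Licensed (-1 → 5). Not NE.
(Sports, Licensed, Originals): Service A can switch to Originals (-8 → 0). Not NE.
(The remaining 3 profiles each have a profitable deviation by the same check.)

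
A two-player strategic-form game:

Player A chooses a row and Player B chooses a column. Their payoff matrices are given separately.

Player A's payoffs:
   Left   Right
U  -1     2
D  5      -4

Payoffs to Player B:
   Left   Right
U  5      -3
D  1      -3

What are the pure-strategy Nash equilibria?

Pure NE: (D, Left)

Player A against Left: payoffs -1, 5 → best response D.
Player A against Right: payoffs 2, -4 → best response U.
Player B against U: payoffs 5, -3 → best response Left.
Player B against D: payoffs 1, -3 → best response Left.
Mutual best responses: (D, Left).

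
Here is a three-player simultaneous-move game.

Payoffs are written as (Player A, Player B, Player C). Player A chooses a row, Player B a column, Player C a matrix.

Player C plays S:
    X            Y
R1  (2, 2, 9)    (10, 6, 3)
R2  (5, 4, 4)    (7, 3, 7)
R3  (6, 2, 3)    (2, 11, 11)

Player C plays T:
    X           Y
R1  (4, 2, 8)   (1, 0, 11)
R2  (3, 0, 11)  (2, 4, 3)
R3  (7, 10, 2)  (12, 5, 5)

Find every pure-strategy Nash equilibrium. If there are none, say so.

No pure-strategy Nash equilibrium.

For each player, find the best response to each opponent profile; mutual best responses are the pure NE.
Player A against (X, S): payoffs 2, 5, 6 → best response R3.
Player A against (X, T): payoffs 4, 3, 7 → best response R3.
Player A against (Y, S): payoffs 10, 7, 2 → best response R1.
Player A against (Y, T): payoffs 1, 2, 12 → best response R3.
Player B against (R1, S): payoffs 2, 6 → best response Y.
Player B against (R1, T): payoffs 2, 0 → best response X.
Player B against (R2, S): payoffs 4, 3 → best response X.
Player B against (R2, T): payoffs 0, 4 → best response Y.
Player B against (R3, S): payoffs 2, 11 → best response Y.
Player B against (R3, T): payoffs 10, 5 → best response X.
Player C against (R1, X): payoffs 9, 8 → best response S.
Player C against (R1, Y): payoffs 3, 11 → best response T.
Player C against (R2, X): payoffs 4, 11 → best response T.
Player C against (R2, Y): payoffs 7, 3 → best response S.
Player C against (R3, X): payoffs 3, 2 → best response S.
Player C against (R3, Y): payoffs 11, 5 → best response S.
No profile is a mutual best response for all players.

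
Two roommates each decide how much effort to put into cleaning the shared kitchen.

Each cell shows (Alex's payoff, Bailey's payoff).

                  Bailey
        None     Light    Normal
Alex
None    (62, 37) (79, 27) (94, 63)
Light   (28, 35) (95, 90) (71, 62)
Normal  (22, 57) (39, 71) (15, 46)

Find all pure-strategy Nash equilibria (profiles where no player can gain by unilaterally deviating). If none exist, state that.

The pure Nash equilibria are (None, Normal); (Light, Light).

Check each profile: it is a Nash equilibrium iff no player can strictly gain by switching unilaterally.
(None, None): Bailey can switch to Normal (37 → 63). Not NE.
(None, Light): Alex can switch to Light (79 → 95). Not NE.
(None, Normal): Alex gets 94, best alternative 71; Bailey gets 63, best alternative 37. No profitable deviation — NE.
(Light, None): Alex can switch to None (28 → 62). Not NE.
(Light, Light): Alex gets 95, best alternative 79; Bailey gets 90, best alternative 62. No profitable deviation — NE.
(Light, Normal): Alex can switch to None (71 → 94). Not NE.
(Normal, None): Alex can switch to None (22 → 62). Not NE.
(Normal, Light): Alex can switch to None (39 → 79). Not NE.
(Normal, Normal): Alex can switch to None (15 → 94). Not NE.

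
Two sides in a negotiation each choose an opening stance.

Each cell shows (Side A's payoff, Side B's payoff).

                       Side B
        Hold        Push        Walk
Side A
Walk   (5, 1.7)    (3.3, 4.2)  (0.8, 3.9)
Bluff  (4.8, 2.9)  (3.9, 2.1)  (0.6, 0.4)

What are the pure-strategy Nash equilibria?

Side A against Hold: payoffs 5, 4.8 → best response Walk.
Side A against Push: payoffs 3.3, 3.9 → best response Bluff.
Side A against Walk: payoffs 0.8, 0.6 → best response Walk.
Side B against Walk: payoffs 1.7, 4.2, 3.9 → best response Push.
Side B against Bluff: payoffs 2.9, 2.1, 0.4 → best response Hold.
No profile is a mutual best response for all players.

No pure-strategy Nash equilibrium.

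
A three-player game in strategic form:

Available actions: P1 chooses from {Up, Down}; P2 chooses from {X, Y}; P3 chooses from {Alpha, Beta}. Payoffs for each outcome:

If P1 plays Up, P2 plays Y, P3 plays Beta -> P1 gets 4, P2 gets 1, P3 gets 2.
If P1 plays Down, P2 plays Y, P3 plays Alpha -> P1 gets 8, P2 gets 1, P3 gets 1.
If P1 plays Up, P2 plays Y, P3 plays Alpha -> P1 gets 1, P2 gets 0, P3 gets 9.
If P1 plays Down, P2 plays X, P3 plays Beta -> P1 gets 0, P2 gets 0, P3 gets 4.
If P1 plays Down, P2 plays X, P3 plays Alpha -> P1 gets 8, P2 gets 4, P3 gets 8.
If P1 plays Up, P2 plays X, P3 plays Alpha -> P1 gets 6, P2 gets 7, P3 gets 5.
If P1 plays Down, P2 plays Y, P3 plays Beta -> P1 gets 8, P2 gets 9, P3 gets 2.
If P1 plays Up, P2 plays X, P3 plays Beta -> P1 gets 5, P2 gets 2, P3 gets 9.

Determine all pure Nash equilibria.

P1 against (X, Alpha): payoffs 6, 8 → best response Down.
P1 against (X, Beta): payoffs 5, 0 → best response Up.
P1 against (Y, Alpha): payoffs 1, 8 → best response Down.
P1 against (Y, Beta): payoffs 4, 8 → best response Down.
P2 against (Up, Alpha): payoffs 7, 0 → best response X.
P2 against (Up, Beta): payoffs 2, 1 → best response X.
P2 against (Down, Alpha): payoffs 4, 1 → best response X.
P2 against (Down, Beta): payoffs 0, 9 → best response Y.
P3 against (Up, X): payoffs 5, 9 → best response Beta.
P3 against (Up, Y): payoffs 9, 2 → best response Alpha.
P3 against (Down, X): payoffs 8, 4 → best response Alpha.
P3 against (Down, Y): payoffs 1, 2 → best response Beta.
Mutual best responses: (Up, X, Beta); (Down, X, Alpha); (Down, Y, Beta).

The pure Nash equilibria are (Up, X, Beta); (Down, X, Alpha); (Down, Y, Beta).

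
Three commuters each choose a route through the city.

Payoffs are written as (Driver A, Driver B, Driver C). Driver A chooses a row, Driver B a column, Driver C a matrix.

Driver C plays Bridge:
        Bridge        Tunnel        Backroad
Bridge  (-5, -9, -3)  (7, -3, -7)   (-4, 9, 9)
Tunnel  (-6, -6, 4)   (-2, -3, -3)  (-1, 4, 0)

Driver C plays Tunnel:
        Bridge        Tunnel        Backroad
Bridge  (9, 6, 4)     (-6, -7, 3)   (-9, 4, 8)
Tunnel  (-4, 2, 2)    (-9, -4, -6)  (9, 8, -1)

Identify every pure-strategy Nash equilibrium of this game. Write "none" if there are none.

(Bridge, Bridge, Tunnel) and (Tunnel, Backroad, Bridge)

Driver A against (Bridge, Bridge): payoffs -5, -6 → best response Bridge.
Driver A against (Bridge, Tunnel): payoffs 9, -4 → best response Bridge.
Driver A against (Tunnel, Bridge): payoffs 7, -2 → best response Bridge.
Driver A against (Tunnel, Tunnel): payoffs -6, -9 → best response Bridge.
Driver A against (Backroad, Bridge): payoffs -4, -1 → best response Tunnel.
Driver A against (Backroad, Tunnel): payoffs -9, 9 → best response Tunnel.
Driver B against (Bridge, Bridge): payoffs -9, -3, 9 → best response Backroad.
Driver B against (Bridge, Tunnel): payoffs 6, -7, 4 → best response Bridge.
Driver B against (Tunnel, Bridge): payoffs -6, -3, 4 → best response Backroad.
Driver B against (Tunnel, Tunnel): payoffs 2, -4, 8 → best response Backroad.
Driver C against (Bridge, Bridge): payoffs -3, 4 → best response Tunnel.
Driver C against (Bridge, Tunnel): payoffs -7, 3 → best response Tunnel.
Driver C against (Bridge, Backroad): payoffs 9, 8 → best response Bridge.
Driver C against (Tunnel, Bridge): payoffs 4, 2 → best response Bridge.
Driver C against (Tunnel, Tunnel): payoffs -3, -6 → best response Bridge.
Driver C against (Tunnel, Backroad): payoffs 0, -1 → best response Bridge.
Mutual best responses: (Bridge, Bridge, Tunnel); (Tunnel, Backroad, Bridge).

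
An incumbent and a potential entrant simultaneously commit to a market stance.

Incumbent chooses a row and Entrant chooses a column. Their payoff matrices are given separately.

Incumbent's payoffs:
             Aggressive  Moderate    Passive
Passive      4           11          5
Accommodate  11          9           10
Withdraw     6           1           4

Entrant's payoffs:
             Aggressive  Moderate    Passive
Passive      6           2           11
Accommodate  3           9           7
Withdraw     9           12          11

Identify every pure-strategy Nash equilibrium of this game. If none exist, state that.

No pure-strategy Nash equilibrium.

(Passive, Aggressive): Incumbent can switch to Accommodate (4 → 11). Not NE.
(Passive, Moderate): Entrant can switch to Aggressive (2 → 6). Not NE.
(Passive, Passive): Incumbent can switch to Accommodate (5 → 10). Not NE.
(Accommodate, Aggressive): Entrant can switch to Moderate (3 → 9). Not NE.
(Accommodate, Moderate): Incumbent can switch to Passive (9 → 11). Not NE.
(Accommodate, Passive): Entrant can switch to Moderate (7 → 9). Not NE.
(Withdraw, Aggressive): Incumbent can switch to Accommodate (6 → 11). Not NE.
(Withdraw, Moderate): Incumbent can switch to Passive (1 → 11). Not NE.
(Withdraw, Passive): Incumbent can switch to Passive (4 → 5). Not NE.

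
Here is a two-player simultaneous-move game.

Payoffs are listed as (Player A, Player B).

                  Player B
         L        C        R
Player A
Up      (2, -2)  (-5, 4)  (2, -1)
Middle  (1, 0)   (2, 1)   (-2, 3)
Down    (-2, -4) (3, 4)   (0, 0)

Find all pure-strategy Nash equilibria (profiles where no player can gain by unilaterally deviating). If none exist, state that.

(Down, C)

For each player, find the best response to each opponent profile; mutual best responses are the pure NE.
Player A against L: payoffs 2, 1, -2 → best response Up.
Player A against C: payoffs -5, 2, 3 → best response Down.
Player A against R: payoffs 2, -2, 0 → best response Up.
Player B against Up: payoffs -2, 4, -1 → best response C.
Player B against Middle: payoffs 0, 1, 3 → best response R.
Player B against Down: payoffs -4, 4, 0 → best response C.
Mutual best responses: (Down, C).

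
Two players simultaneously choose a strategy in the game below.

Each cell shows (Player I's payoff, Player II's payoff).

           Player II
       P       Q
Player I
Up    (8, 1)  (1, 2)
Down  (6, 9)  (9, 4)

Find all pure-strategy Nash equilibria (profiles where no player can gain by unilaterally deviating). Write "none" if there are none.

(Up, P): Player II can switch to Q (1 → 2). Not NE.
(Up, Q): Player I can switch to Down (1 → 9). Not NE.
(Down, P): Player I can switch to Up (6 → 8). Not NE.
(Down, Q): Player II can switch to P (4 → 9). Not NE.

This game has no pure Nash equilibrium.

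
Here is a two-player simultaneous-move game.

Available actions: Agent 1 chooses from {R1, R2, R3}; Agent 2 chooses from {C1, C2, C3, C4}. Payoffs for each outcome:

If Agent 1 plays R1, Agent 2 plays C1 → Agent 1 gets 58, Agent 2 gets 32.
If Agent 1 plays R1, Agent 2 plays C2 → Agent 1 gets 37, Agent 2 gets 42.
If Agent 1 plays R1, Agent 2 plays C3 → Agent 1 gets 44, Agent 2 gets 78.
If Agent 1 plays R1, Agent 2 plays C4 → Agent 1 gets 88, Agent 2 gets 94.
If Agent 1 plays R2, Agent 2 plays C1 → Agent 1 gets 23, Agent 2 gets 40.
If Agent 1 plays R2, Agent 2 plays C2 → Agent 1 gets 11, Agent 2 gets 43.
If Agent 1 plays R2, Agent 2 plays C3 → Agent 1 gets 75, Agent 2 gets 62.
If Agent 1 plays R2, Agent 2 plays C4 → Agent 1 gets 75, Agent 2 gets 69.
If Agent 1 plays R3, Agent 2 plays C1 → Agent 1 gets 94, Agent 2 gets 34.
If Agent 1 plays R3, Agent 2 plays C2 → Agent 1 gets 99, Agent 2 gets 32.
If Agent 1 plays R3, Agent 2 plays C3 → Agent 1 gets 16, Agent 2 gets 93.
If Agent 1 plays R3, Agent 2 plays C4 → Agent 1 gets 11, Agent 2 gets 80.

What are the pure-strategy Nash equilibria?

Pure NE: (R1, C4)

(R1, C1): Agent 1 can switch to R3 (58 → 94). Not NE.
(R1, C2): Agent 1 can switch to R3 (37 → 99). Not NE.
(R1, C3): Agent 1 can switch to R2 (44 → 75). Not NE.
(R1, C4): Agent 1 gets 88, best alternative 75; Agent 2 gets 94, best alternative 78. No profitable deviation — NE.
(R2, C1): Agent 1 can switch to R1 (23 → 58). Not NE.
(R2, C2): Agent 1 can switch to R1 (11 → 37). Not NE.
(R2, C3): Agent 2 can switch to C4 (62 → 69). Not NE.
(The remaining 5 profiles each have a profitable deviation by the same check.)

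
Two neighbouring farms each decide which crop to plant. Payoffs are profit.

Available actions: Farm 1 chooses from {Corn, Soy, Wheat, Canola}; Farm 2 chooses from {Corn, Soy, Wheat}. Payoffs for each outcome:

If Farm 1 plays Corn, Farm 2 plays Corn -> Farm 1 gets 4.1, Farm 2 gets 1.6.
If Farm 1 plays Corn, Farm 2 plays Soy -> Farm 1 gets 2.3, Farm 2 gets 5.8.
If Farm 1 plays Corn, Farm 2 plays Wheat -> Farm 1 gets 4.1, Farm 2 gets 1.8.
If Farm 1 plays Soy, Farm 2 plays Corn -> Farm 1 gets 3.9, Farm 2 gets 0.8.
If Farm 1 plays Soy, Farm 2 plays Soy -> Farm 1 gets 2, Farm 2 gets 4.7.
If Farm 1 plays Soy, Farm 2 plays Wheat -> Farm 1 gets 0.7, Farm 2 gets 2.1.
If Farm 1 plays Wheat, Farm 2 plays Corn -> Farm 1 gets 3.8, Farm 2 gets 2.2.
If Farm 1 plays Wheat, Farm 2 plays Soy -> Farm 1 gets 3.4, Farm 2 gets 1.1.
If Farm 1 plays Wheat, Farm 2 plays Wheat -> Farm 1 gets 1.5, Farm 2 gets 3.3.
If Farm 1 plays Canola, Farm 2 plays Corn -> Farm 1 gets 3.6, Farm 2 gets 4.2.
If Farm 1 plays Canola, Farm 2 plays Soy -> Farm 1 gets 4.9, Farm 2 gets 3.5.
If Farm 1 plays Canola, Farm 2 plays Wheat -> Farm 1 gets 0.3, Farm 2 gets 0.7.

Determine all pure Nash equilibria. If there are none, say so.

(Corn, Corn): Farm 2 can switch to Soy (1.6 → 5.8). Not NE.
(Corn, Soy): Farm 1 can switch to Wheat (2.3 → 3.4). Not NE.
(Corn, Wheat): Farm 2 can switch to Soy (1.8 → 5.8). Not NE.
(Soy, Corn): Farm 1 can switch to Corn (3.9 → 4.1). Not NE.
(Soy, Soy): Farm 1 can switch to Corn (2 → 2.3). Not NE.
(Soy, Wheat): Farm 1 can switch to Corn (0.7 → 4.1). Not NE.
(The remaining 6 profiles each have a profitable deviation by the same check.)

There is no pure-strategy Nash equilibrium.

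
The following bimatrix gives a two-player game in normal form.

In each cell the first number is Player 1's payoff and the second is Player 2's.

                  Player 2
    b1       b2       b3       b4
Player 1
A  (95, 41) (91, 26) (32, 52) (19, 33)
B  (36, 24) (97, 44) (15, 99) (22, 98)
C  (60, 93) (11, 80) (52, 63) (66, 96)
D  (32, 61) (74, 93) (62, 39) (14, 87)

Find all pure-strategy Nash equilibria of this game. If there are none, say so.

For each player, find the best response to each opponent profile; mutual best responses are the pure NE.
Player 1 against b1: payoffs 95, 36, 60, 32 → best response A.
Player 1 against b2: payoffs 91, 97, 11, 74 → best response B.
Player 1 against b3: payoffs 32, 15, 52, 62 → best response D.
Player 1 against b4: payoffs 19, 22, 66, 14 → best response C.
Player 2 against A: payoffs 41, 26, 52, 33 → best response b3.
Player 2 against B: payoffs 24, 44, 99, 98 → best response b3.
Player 2 against C: payoffs 93, 80, 63, 96 → best response b4.
Player 2 against D: payoffs 61, 93, 39, 87 → best response b2.
Mutual best responses: (C, b4).

(C, b4)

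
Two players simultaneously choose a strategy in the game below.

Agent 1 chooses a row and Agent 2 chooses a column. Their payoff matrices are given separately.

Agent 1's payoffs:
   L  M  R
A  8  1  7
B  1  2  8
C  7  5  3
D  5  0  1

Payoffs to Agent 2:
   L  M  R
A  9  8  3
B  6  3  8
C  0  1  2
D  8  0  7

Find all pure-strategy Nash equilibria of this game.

(A, L), (B, R)

Agent 1 against L: payoffs 8, 1, 7, 5 → best response A.
Agent 1 against M: payoffs 1, 2, 5, 0 → best response C.
Agent 1 against R: payoffs 7, 8, 3, 1 → best response B.
Agent 2 against A: payoffs 9, 8, 3 → best response L.
Agent 2 against B: payoffs 6, 3, 8 → best response R.
Agent 2 against C: payoffs 0, 1, 2 → best response R.
Agent 2 against D: payoffs 8, 0, 7 → best response L.
Mutual best responses: (A, L); (B, R).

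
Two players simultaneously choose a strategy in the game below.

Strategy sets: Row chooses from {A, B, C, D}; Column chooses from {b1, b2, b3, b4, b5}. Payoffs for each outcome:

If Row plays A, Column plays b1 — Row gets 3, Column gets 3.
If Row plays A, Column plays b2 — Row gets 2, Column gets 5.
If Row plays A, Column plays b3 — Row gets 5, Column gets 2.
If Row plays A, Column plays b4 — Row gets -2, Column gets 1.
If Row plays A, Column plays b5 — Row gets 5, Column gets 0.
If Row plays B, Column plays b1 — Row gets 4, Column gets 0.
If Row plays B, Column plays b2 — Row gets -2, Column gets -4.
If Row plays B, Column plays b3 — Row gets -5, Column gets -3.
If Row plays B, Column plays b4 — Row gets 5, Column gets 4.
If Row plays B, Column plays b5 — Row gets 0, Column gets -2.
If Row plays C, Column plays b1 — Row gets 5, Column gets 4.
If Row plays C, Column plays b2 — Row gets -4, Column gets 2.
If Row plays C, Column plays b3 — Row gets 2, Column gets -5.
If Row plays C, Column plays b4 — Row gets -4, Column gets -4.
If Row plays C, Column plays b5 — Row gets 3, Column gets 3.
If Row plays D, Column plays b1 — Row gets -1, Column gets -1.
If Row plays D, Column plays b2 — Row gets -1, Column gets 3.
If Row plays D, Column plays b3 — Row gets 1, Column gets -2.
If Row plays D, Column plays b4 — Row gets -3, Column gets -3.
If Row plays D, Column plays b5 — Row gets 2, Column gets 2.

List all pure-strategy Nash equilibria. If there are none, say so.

Row against b1: payoffs 3, 4, 5, -1 → best response C.
Row against b2: payoffs 2, -2, -4, -1 → best response A.
Row against b3: payoffs 5, -5, 2, 1 → best response A.
Row against b4: payoffs -2, 5, -4, -3 → best response B.
Row against b5: payoffs 5, 0, 3, 2 → best response A.
Column against A: payoffs 3, 5, 2, 1, 0 → best response b2.
Column against B: payoffs 0, -4, -3, 4, -2 → best response b4.
Column against C: payoffs 4, 2, -5, -4, 3 → best response b1.
Column against D: payoffs -1, 3, -2, -3, 2 → best response b2.
Mutual best responses: (A, b2); (B, b4); (C, b1).

Pure-strategy Nash equilibria: (A, b2) and (B, b4) and (C, b1)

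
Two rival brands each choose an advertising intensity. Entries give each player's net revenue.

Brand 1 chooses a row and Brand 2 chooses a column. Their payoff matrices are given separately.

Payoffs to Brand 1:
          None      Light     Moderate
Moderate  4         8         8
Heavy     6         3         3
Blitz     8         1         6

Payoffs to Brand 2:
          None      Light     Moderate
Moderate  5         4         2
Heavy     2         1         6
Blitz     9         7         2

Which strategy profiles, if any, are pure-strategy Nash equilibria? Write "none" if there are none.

Pure NE: (Blitz, None)

(Moderate, None): Brand 1 can switch to Heavy (4 → 6). Not NE.
(Moderate, Light): Brand 2 can switch to None (4 → 5). Not NE.
(Moderate, Moderate): Brand 2 can switch to None (2 → 5). Not NE.
(Heavy, None): Brand 1 can switch to Blitz (6 → 8). Not NE.
(Heavy, Light): Brand 1 can switch to Moderate (3 → 8). Not NE.
(Heavy, Moderate): Brand 1 can switch to Moderate (3 → 8). Not NE.
(Blitz, None): Brand 1 gets 8, best alternative 6; Brand 2 gets 9, best alternative 7. No profitable deviation — NE.
(Blitz, Light): Brand 1 can switch to Moderate (1 → 8). Not NE.
(Blitz, Moderate): Brand 1 can switch to Moderate (6 → 8). Not NE.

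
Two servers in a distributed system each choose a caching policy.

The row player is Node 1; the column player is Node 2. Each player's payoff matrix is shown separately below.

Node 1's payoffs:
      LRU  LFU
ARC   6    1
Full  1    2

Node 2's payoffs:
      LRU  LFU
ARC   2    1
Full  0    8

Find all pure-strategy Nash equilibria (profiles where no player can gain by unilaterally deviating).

For each player, find the best response to each opponent profile; mutual best responses are the pure NE.
Node 1 against LRU: payoffs 6, 1 → best response ARC.
Node 1 against LFU: payoffs 1, 2 → best response Full.
Node 2 against ARC: payoffs 2, 1 → best response LRU.
Node 2 against Full: payoffs 0, 8 → best response LFU.
Mutual best responses: (ARC, LRU); (Full, LFU).

Pure-strategy Nash equilibria: (ARC, LRU); (Full, LFU)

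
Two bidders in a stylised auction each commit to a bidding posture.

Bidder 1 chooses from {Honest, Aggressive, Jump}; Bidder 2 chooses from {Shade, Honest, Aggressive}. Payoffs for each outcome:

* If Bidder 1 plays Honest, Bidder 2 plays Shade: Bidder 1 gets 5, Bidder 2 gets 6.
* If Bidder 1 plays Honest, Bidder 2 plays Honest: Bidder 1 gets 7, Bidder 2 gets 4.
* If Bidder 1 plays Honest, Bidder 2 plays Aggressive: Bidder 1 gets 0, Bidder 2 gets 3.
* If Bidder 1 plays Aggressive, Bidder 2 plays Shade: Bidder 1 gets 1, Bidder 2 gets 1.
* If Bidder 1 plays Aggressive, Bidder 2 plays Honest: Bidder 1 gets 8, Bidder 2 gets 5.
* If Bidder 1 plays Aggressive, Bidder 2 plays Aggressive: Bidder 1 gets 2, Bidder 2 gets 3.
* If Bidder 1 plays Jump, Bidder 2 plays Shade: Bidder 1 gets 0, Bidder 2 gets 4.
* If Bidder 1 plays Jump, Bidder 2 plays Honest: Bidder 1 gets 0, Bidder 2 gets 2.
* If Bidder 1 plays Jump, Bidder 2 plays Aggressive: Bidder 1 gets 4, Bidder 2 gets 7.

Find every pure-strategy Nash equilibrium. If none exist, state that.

Pure-strategy Nash equilibria: (Honest, Shade), (Aggressive, Honest), (Jump, Aggressive)

Bidder 1 against Shade: payoffs 5, 1, 0 → best response Honest.
Bidder 1 against Honest: payoffs 7, 8, 0 → best response Aggressive.
Bidder 1 against Aggressive: payoffs 0, 2, 4 → best response Jump.
Bidder 2 against Honest: payoffs 6, 4, 3 → best response Shade.
Bidder 2 against Aggressive: payoffs 1, 5, 3 → best response Honest.
Bidder 2 against Jump: payoffs 4, 2, 7 → best response Aggressive.
Mutual best responses: (Honest, Shade); (Aggressive, Honest); (Jump, Aggressive).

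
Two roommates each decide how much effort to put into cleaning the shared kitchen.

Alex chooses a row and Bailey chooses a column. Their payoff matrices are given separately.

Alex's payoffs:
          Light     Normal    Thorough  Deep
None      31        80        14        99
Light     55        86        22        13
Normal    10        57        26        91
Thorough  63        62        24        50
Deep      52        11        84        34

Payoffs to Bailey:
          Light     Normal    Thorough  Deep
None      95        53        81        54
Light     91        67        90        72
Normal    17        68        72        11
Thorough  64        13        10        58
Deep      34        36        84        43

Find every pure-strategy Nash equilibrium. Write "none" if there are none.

(None, Light): Alex can switch to Light (31 → 55). Not NE.
(None, Normal): Alex can switch to Light (80 → 86). Not NE.
(None, Thorough): Alex can switch to Light (14 → 22). Not NE.
(None, Deep): Bailey can switch to Light (54 → 95). Not NE.
(Light, Light): Alex can switch to Thorough (55 → 63). Not NE.
(Light, Normal): Bailey can switch to Light (67 → 91). Not NE.
(Thorough, Light): Alex gets 63, best alternative 55; Bailey gets 64, best alternative 58. No profitable deviation — NE.
(Deep, Thorough): Alex gets 84, best alternative 26; Bailey gets 84, best alternative 43. No profitable deviation — NE.
(The remaining 12 profiles each have a profitable deviation by the same check.)

(Thorough, Light) and (Deep, Thorough)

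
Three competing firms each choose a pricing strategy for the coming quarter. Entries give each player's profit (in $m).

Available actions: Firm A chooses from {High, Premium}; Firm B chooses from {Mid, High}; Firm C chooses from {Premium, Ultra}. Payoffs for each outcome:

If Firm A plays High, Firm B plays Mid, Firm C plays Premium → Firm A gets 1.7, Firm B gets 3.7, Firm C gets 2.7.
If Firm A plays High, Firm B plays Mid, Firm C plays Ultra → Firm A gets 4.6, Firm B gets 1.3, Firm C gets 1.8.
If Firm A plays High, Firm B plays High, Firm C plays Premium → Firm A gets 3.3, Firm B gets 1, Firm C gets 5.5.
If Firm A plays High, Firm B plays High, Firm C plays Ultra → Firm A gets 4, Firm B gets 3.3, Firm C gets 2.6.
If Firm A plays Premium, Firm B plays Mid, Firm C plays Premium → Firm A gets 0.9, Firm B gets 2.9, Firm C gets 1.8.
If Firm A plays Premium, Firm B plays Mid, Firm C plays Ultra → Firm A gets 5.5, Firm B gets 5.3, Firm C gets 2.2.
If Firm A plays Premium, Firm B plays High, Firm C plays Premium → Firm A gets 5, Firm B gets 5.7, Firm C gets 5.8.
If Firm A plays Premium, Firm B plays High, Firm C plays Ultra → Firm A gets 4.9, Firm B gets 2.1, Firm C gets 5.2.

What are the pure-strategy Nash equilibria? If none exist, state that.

For each player, find the best response to each opponent profile; mutual best responses are the pure NE.
Firm A against (Mid, Premium): payoffs 1.7, 0.9 → best response High.
Firm A against (Mid, Ultra): payoffs 4.6, 5.5 → best response Premium.
Firm A against (High, Premium): payoffs 3.3, 5 → best response Premium.
Firm A against (High, Ultra): payoffs 4, 4.9 → best response Premium.
Firm B against (High, Premium): payoffs 3.7, 1 → best response Mid.
Firm B against (High, Ultra): payoffs 1.3, 3.3 → best response High.
Firm B against (Premium, Premium): payoffs 2.9, 5.7 → best response High.
Firm B against (Premium, Ultra): payoffs 5.3, 2.1 → best response Mid.
Firm C against (High, Mid): payoffs 2.7, 1.8 → best response Premium.
Firm C against (High, High): payoffs 5.5, 2.6 → best response Premium.
Firm C against (Premium, Mid): payoffs 1.8, 2.2 → best response Ultra.
Firm C against (Premium, High): payoffs 5.8, 5.2 → best response Premium.
Mutual best responses: (High, Mid, Premium); (Premium, Mid, Ultra); (Premium, High, Premium).

Pure-strategy Nash equilibria: (High, Mid, Premium) and (Premium, Mid, Ultra) and (Premium, High, Premium)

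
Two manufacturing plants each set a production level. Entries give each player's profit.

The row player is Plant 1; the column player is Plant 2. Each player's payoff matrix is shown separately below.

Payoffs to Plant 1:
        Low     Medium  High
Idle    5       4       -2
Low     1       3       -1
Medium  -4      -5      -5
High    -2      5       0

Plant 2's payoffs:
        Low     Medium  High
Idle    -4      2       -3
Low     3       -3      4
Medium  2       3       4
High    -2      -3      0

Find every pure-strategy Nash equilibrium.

Pure NE: (High, High)

Plant 1 against Low: payoffs 5, 1, -4, -2 → best response Idle.
Plant 1 against Medium: payoffs 4, 3, -5, 5 → best response High.
Plant 1 against High: payoffs -2, -1, -5, 0 → best response High.
Plant 2 against Idle: payoffs -4, 2, -3 → best response Medium.
Plant 2 against Low: payoffs 3, -3, 4 → best response High.
Plant 2 against Medium: payoffs 2, 3, 4 → best response High.
Plant 2 against High: payoffs -2, -3, 0 → best response High.
Mutual best responses: (High, High).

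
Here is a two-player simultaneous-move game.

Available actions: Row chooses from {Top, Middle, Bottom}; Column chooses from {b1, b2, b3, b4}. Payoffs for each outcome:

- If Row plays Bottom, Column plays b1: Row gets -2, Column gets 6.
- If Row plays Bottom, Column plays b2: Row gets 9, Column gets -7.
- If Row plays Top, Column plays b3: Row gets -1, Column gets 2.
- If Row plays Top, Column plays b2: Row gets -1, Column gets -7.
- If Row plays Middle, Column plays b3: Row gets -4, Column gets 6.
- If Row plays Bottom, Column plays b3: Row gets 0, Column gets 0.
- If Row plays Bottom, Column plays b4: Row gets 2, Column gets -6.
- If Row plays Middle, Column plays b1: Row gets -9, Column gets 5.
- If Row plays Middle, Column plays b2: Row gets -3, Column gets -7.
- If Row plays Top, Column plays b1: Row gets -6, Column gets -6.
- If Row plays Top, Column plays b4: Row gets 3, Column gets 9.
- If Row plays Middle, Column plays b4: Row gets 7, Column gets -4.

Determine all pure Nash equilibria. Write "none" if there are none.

For each strategy profile, look for a profitable unilateral deviation.
(Top, b1): Row can switch to Bottom (-6 → -2). Not NE.
(Top, b2): Row can switch to Bottom (-1 → 9). Not NE.
(Top, b3): Row can switch to Bottom (-1 → 0). Not NE.
(Top, b4): Row can switch to Middle (3 → 7). Not NE.
(Middle, b1): Row can switch to Top (-9 → -6). Not NE.
(Middle, b2): Row can switch to Top (-3 → -1). Not NE.
(Bottom, b1): Row gets -2, best alternative -6; Column gets 6, best alternative 0. No profitable deviation — NE.
(The remaining 5 profiles each have a profitable deviation by the same check.)

The unique pure-strategy Nash equilibrium is (Bottom, b1).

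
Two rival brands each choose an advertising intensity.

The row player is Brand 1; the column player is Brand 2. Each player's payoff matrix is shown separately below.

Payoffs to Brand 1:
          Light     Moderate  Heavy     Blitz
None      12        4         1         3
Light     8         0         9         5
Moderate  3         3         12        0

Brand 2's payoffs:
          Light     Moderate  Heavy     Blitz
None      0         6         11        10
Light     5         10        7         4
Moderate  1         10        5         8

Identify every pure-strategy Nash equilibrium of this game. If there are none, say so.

This game has no pure Nash equilibrium.

(None, Light): Brand 2 can switch to Moderate (0 → 6). Not NE.
(None, Moderate): Brand 2 can switch to Heavy (6 → 11). Not NE.
(None, Heavy): Brand 1 can switch to Light (1 → 9). Not NE.
(None, Blitz): Brand 1 can switch to Light (3 → 5). Not NE.
(Light, Light): Brand 1 can switch to None (8 → 12). Not NE.
(Light, Moderate): Brand 1 can switch to None (0 → 4). Not NE.
(Light, Heavy): Brand 1 can switch to Moderate (9 → 12). Not NE.
(Light, Blitz): Brand 2 can switch to Light (4 → 5). Not NE.
(The remaining 4 profiles each have a profitable deviation by the same check.)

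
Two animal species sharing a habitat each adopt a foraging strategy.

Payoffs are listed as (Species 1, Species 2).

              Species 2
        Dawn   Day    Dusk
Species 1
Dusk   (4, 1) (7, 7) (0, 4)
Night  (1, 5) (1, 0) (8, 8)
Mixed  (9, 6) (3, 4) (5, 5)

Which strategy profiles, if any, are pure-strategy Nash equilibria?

Species 1 against Dawn: payoffs 4, 1, 9 → best response Mixed.
Species 1 against Day: payoffs 7, 1, 3 → best response Dusk.
Species 1 against Dusk: payoffs 0, 8, 5 → best response Night.
Species 2 against Dusk: payoffs 1, 7, 4 → best response Day.
Species 2 against Night: payoffs 5, 0, 8 → best response Dusk.
Species 2 against Mixed: payoffs 6, 4, 5 → best response Dawn.
Mutual best responses: (Dusk, Day); (Night, Dusk); (Mixed, Dawn).

Pure-strategy Nash equilibria: (Dusk, Day); (Night, Dusk); (Mixed, Dawn)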